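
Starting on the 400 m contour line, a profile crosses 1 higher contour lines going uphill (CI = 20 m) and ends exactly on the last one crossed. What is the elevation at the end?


elevation = 400 + 1 * 20 = 420 m

420 m


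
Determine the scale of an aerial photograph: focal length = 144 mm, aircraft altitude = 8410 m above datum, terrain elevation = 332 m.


scale = f / (H - h) = 144 mm / 8078 m = 144 / 8078000 = 1:56097

1:56097


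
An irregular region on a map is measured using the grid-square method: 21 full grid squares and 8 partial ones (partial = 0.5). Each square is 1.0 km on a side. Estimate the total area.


effective squares = 21 + 8 * 0.5 = 25.0
area = 25.0 * 1.0 = 25.0 km^2

25.0 km^2


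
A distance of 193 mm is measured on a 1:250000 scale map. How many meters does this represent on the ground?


ground = 193 mm * 250000 / 1000 = 48250.0 m

48250.0 m


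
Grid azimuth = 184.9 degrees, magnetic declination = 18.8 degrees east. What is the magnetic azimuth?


magnetic azimuth = grid azimuth - declination (east +ve)
mag_az = 184.9 - 18.8 = 166.1 degrees

166.1 degrees


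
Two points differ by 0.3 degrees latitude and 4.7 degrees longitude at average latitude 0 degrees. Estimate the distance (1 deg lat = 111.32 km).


dlat_km = 0.3 * 111.32 = 33.396
dlon_km = 4.7 * 111.32 * cos(0) ≈ 523.204
dist = sqrt(33.396^2 + 523.204^2) ≈ 524.3 km

524.3 km


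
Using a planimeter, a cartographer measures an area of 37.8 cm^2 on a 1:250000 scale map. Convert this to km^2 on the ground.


ground_area = 37.8 * (250000/100)^2 = 236250000.0 m^2 = 236.25 km^2

236.25 km^2


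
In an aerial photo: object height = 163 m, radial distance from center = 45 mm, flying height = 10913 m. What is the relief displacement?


d = h * r / H = 163 * 45 / 10913 = 0.67 mm

0.67 mm


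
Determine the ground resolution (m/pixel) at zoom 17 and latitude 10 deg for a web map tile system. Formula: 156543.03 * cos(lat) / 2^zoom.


res = 156543.03 * cos(10) / 2^17 = 156543.03 * 0.98480775 / 131072 = 1.18 m/pixel

1.18 m/pixel


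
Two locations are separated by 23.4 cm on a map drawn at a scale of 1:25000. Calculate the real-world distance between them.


ground = 23.4 cm * 25000 / 100 = 5850.0 m = 5.85 km

5.85 km


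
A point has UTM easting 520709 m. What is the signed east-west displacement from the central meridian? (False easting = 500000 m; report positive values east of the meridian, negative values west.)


displacement = 520709 - 500000 = 20709 m

20709 m


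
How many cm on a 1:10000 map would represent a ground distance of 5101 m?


map_cm = 5101 * 100 / 10000 = 51.01 cm

51.01 cm


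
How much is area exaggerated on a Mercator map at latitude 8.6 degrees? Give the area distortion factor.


area_distortion = 1/cos^2(8.6) = 1.023

1.023


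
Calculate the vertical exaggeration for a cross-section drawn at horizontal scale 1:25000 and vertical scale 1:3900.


VE = horizontal_scale / vertical_scale = 25000 / 3900 ≈ 6.4

6.4x


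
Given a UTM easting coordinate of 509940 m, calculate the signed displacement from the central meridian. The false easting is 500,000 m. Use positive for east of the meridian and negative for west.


displacement = 509940 - 500000 = 9940 m

9940 m


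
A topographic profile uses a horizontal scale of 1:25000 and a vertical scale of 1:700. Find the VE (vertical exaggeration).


VE = horizontal_scale / vertical_scale = 25000 / 700 ≈ 35.7

35.7x


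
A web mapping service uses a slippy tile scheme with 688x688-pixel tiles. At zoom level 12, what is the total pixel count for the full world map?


tiles per axis = 2^12 = 4096
total tiles = 4096^2 = 16777216
pixels per axis = 4096 * 688 = 2818048
total pixels = 2818048^2 = 7941394530304

7941394530304 pixels


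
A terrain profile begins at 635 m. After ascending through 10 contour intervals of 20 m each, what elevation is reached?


elevation = 635 + 10 * 20 = 835 m

835 m


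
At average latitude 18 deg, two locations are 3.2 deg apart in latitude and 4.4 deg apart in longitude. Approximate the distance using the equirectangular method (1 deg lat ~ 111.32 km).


dlat_km = 3.2 * 111.32 = 356.224
dlon_km = 4.4 * 111.32 * cos(18) ≈ 465.835
dist = sqrt(356.224^2 + 465.835^2) ≈ 586.4 km

586.4 km


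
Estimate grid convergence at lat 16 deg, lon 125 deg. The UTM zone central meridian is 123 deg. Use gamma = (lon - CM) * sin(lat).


gamma = (125 - 123) * sin(16) = 2 * 0.275637 = 0.551 degrees

0.551 degrees


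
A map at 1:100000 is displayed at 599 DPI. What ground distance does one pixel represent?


pixel_cm = 2.54 / 599 ≈ 0.00424 cm
ground = pixel_cm * 100000 / 100 = 2.54 * 100000 / (599 * 100) = 254000 / 59900 ≈ 4.24 m

4.24 m


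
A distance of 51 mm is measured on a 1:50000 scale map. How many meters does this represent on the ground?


ground = 51 mm * 50000 / 1000 = 2550.0 m

2550.0 m


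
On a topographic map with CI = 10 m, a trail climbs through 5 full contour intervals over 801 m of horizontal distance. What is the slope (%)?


elevation change = 5 * 10 = 50 m
slope = 50 / 801 * 100 = 6.2%

6.2%


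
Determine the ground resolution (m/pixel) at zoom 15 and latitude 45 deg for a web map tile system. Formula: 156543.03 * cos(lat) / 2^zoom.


res = 156543.03 * cos(45) / 2^15 = 156543.03 * 0.70710678 / 32768 = 3.38 m/pixel

3.38 m/pixel


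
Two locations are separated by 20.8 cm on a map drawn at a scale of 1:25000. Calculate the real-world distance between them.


ground = 20.8 cm * 25000 / 100 = 5200.0 m = 5.2 km

5.2 km


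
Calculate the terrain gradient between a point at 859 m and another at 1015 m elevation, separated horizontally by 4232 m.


gradient = (1015 - 859) / 4232 = 156 / 4232 = 0.0369

0.0369


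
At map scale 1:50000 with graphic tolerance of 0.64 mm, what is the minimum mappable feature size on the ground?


ground = 0.64 mm * 50000 / 1000 = 32.0 m

32.0 m


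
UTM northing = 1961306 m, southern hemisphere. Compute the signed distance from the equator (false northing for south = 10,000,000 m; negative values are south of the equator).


For southern: actual = 1961306 - 10000000 = -8038694 m

-8038694 m


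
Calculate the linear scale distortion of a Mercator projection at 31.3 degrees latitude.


SF = 1 / cos(31.3) = 1 / 0.854459 = 1.17

1.17


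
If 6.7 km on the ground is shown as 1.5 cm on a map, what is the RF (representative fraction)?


ground = 6.7 km = 670000 cm; RF denominator = ground / map = 670000 / 1.5 ≈ 446667; RF = 1:446667

1:446667


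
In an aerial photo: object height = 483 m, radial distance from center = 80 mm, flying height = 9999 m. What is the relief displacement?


d = h * r / H = 483 * 80 / 9999 = 3.86 mm

3.86 mm


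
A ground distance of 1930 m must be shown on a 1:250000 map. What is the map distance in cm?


map_cm = 1930 * 100 / 250000 = 0.772 cm ≈ 0.77 cm

0.77 cm


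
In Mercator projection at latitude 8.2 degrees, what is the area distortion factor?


area_distortion = 1/cos^2(8.2) = 1.021

1.021


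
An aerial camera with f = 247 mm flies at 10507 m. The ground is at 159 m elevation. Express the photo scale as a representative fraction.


scale = f / (H - h) = 247 mm / 10348 m = 247 / 10348000 = 1:41895

1:41895


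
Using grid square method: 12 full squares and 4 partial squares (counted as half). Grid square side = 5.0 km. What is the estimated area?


effective squares = 12 + 4 * 0.5 = 14.0
area = 14.0 * 25.0 = 350.0 km^2

350.0 km^2


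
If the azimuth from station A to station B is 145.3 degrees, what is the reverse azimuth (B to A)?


back azimuth = (145.3 + 180) mod 360 = 325.3 degrees

325.3 degrees


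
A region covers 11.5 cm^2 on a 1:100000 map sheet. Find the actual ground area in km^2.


ground_area = 11.5 * (100000/100)^2 = 11500000.0 m^2 = 11.5 km^2

11.5 km^2


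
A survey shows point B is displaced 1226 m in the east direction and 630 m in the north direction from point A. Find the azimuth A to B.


az = atan2(1226, 630) = 62.8 deg
adjusted to 0-360: 62.8 degrees

62.8 degrees


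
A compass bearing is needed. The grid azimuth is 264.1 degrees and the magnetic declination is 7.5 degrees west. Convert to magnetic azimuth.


magnetic azimuth = grid azimuth - declination (east +ve)
mag_az = 264.1 - -7.5 = 271.6 degrees

271.6 degrees


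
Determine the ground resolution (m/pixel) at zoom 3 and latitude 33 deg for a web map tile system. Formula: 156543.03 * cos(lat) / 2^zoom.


res = 156543.03 * cos(33) / 2^3 = 156543.03 * 0.83867057 / 8 = 16411.0 m/pixel

16411.0 m/pixel


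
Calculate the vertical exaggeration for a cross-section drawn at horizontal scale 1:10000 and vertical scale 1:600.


VE = horizontal_scale / vertical_scale = 10000 / 600 ≈ 16.7

16.7x


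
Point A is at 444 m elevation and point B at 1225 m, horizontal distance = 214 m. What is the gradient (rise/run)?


gradient = (1225 - 444) / 214 = 781 / 214 = 3.6495

3.6495


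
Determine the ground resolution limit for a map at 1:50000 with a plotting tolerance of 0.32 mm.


ground = 0.32 mm * 50000 / 1000 = 16.0 m

16.0 m


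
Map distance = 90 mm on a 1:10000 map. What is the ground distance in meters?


ground = 90 mm * 10000 / 1000 = 900.0 m

900.0 m


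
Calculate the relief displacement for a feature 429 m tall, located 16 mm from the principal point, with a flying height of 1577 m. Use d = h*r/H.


d = h * r / H = 429 * 16 / 1577 = 4.35 mm

4.35 mm


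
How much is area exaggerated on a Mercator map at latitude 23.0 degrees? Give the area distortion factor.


area_distortion = 1/cos^2(23.0) = 1.18

1.18


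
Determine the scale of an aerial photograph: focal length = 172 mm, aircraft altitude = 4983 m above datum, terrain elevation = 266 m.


scale = f / (H - h) = 172 mm / 4717 m = 172 / 4717000 = 1:27424

1:27424


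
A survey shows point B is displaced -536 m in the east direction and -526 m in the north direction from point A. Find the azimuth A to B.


az = atan2(-536, -526) = -134.5 deg
adjusted to 0-360: 225.5 degrees

225.5 degrees


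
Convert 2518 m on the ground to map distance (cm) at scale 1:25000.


map_cm = 2518 * 100 / 25000 = 10.072 cm ≈ 10.07 cm

10.07 cm


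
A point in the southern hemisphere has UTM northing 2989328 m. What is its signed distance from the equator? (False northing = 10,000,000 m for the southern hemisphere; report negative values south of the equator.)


For southern: actual = 2989328 - 10000000 = -7010672 m

-7010672 m


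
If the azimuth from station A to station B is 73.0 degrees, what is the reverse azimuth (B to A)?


back azimuth = (73.0 + 180) mod 360 = 253.0 degrees

253.0 degrees


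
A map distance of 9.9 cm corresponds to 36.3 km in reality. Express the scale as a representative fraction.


ground = 36.3 km = 3630000 cm; RF denominator = ground / map = 3630000 / 9.9 ≈ 366667; RF = 1:366667

1:366667


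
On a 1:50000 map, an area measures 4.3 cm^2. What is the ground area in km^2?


ground_area = 4.3 * (50000/100)^2 = 1075000.0 m^2 = 1.075 km^2

1.075 km^2


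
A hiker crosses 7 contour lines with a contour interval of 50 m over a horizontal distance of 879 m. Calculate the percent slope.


elevation change = 7 * 50 = 350 m
slope = 350 / 879 * 100 = 39.8%

39.8%


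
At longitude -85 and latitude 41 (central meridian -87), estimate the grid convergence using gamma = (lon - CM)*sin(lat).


gamma = (-85 - -87) * sin(41) = 2 * 0.656059 = 1.312 degrees

1.312 degrees


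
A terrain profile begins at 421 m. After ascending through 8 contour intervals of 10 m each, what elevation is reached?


elevation = 421 + 8 * 10 = 501 m

501 m


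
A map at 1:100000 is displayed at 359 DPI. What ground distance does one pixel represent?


pixel_cm = 2.54 / 359 ≈ 0.007075 cm
ground = pixel_cm * 100000 / 100 = 2.54 * 100000 / (359 * 100) = 254000 / 35900 ≈ 7.08 m

7.08 m


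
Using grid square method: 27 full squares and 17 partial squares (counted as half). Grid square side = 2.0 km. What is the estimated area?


effective squares = 27 + 17 * 0.5 = 35.5
area = 35.5 * 4.0 = 142.0 km^2

142.0 km^2


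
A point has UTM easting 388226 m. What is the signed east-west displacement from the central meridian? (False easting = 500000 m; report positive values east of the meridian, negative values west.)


displacement = 388226 - 500000 = -111774 m

-111774 m


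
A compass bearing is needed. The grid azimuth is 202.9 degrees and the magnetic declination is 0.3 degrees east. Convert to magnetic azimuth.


magnetic azimuth = grid azimuth - declination (east +ve)
mag_az = 202.9 - 0.3 = 202.6 degrees

202.6 degrees


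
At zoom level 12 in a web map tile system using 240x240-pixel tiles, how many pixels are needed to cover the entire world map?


tiles per axis = 2^12 = 4096
total tiles = 4096^2 = 16777216
pixels per axis = 4096 * 240 = 983040
total pixels = 983040^2 = 966367641600

966367641600 pixels


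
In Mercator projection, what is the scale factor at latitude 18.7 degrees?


SF = 1 / cos(18.7) = 1 / 0.94721 = 1.056

1.056


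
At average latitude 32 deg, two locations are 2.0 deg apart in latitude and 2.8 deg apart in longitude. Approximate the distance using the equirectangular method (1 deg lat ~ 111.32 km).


dlat_km = 2.0 * 111.32 = 222.64
dlon_km = 2.8 * 111.32 * cos(32) ≈ 264.333
dist = sqrt(222.64^2 + 264.333^2) ≈ 345.6 km

345.6 km


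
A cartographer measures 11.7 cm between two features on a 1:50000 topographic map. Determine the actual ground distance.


ground = 11.7 cm * 50000 / 100 = 5850.0 m = 5.85 km

5.85 km


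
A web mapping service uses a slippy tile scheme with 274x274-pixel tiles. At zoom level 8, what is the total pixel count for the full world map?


tiles per axis = 2^8 = 256
total tiles = 256^2 = 65536
pixels per axis = 256 * 274 = 70144
total pixels = 70144^2 = 4920180736

4920180736 pixels


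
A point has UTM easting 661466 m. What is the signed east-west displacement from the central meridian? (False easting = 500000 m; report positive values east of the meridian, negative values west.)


displacement = 661466 - 500000 = 161466 m

161466 m


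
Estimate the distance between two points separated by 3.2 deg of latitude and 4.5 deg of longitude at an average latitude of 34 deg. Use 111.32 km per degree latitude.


dlat_km = 3.2 * 111.32 = 356.224
dlon_km = 4.5 * 111.32 * cos(34) ≈ 415.298
dist = sqrt(356.224^2 + 415.298^2) ≈ 547.1 km

547.1 km


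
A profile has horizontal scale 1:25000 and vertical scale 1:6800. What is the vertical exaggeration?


VE = horizontal_scale / vertical_scale = 25000 / 6800 ≈ 3.7

3.7x


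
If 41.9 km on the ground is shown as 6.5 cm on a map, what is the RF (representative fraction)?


ground = 41.9 km = 4190000 cm; RF denominator = ground / map = 4190000 / 6.5 ≈ 644615; RF = 1:644615

1:644615


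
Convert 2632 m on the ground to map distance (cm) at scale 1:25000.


map_cm = 2632 * 100 / 25000 = 10.528 cm ≈ 10.53 cm

10.53 cm


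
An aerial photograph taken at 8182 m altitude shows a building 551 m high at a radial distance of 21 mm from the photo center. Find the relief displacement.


d = h * r / H = 551 * 21 / 8182 = 1.41 mm

1.41 mm


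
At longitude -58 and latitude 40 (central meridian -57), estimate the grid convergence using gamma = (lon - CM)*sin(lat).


gamma = (-58 - -57) * sin(40) = -1 * 0.642788 = -0.643 degrees

-0.643 degrees


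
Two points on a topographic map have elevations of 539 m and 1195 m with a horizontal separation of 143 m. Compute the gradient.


gradient = (1195 - 539) / 143 = 656 / 143 = 4.5874

4.5874


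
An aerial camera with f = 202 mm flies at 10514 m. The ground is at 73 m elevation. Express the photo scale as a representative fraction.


scale = f / (H - h) = 202 mm / 10441 m = 202 / 10441000 = 1:51688

1:51688


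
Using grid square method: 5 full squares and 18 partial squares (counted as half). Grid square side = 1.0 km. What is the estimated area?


effective squares = 5 + 18 * 0.5 = 14.0
area = 14.0 * 1.0 = 14.0 km^2

14.0 km^2


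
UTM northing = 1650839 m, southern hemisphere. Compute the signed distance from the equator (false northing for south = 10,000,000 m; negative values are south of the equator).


For southern: actual = 1650839 - 10000000 = -8349161 m

-8349161 m


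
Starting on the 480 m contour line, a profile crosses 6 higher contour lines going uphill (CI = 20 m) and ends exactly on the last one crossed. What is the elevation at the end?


elevation = 480 + 6 * 20 = 600 m

600 m


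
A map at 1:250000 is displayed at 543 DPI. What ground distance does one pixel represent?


pixel_cm = 2.54 / 543 ≈ 0.004678 cm
ground = pixel_cm * 250000 / 100 = 2.54 * 250000 / (543 * 100) = 635000 / 54300 ≈ 11.69 m

11.69 m


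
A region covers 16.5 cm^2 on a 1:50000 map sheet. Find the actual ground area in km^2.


ground_area = 16.5 * (50000/100)^2 = 4125000.0 m^2 = 4.125 km^2

4.125 km^2


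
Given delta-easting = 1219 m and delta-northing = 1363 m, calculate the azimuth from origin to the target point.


az = atan2(1219, 1363) = 41.8 deg
adjusted to 0-360: 41.8 degrees

41.8 degrees


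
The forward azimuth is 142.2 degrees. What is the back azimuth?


back azimuth = (142.2 + 180) mod 360 = 322.2 degrees

322.2 degrees


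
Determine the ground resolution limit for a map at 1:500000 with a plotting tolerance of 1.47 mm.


ground = 1.47 mm * 500000 / 1000 = 735.0 m

735.0 m


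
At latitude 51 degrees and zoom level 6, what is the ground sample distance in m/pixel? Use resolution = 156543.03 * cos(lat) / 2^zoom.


res = 156543.03 * cos(51) / 2^6 = 156543.03 * 0.62932039 / 64 = 1539.31 m/pixel

1539.31 m/pixel


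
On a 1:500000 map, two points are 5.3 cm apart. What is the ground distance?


ground = 5.3 cm * 500000 / 100 = 26500.0 m = 26.5 km

26.5 km


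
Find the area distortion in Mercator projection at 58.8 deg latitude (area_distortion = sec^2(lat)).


area_distortion = 1/cos^2(58.8) = 3.726

3.726


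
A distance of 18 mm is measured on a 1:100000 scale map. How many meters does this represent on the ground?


ground = 18 mm * 100000 / 1000 = 1800.0 m

1800.0 m


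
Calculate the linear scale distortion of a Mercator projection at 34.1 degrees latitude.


SF = 1 / cos(34.1) = 1 / 0.82806 = 1.208

1.208


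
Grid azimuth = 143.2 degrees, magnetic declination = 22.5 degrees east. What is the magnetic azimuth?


magnetic azimuth = grid azimuth - declination (east +ve)
mag_az = 143.2 - 22.5 = 120.7 degrees

120.7 degrees


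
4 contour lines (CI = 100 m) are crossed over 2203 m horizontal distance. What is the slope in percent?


elevation change = 4 * 100 = 400 m
slope = 400 / 2203 * 100 = 18.2%

18.2%


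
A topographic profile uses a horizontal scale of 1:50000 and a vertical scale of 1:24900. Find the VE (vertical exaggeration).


VE = horizontal_scale / vertical_scale = 50000 / 24900 ≈ 2.0

2.0x


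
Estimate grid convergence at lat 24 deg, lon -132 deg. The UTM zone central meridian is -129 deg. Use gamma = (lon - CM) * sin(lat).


gamma = (-132 - -129) * sin(24) = -3 * 0.406737 = -1.22 degrees

-1.22 degrees


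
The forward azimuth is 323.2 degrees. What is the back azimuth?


back azimuth = (323.2 + 180) mod 360 = 143.2 degrees

143.2 degrees


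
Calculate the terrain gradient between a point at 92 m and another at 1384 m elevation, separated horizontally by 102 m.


gradient = (1384 - 92) / 102 = 1292 / 102 = 12.6667

12.6667


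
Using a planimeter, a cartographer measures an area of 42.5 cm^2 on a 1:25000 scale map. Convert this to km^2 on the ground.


ground_area = 42.5 * (25000/100)^2 = 2656250.0 m^2 = 2.65625 km^2 ≈ 2.656 km^2

2.656 km^2


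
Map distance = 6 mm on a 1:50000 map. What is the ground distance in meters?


ground = 6 mm * 50000 / 1000 = 300.0 m

300.0 m


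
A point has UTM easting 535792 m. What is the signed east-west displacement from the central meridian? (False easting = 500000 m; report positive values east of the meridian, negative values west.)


displacement = 535792 - 500000 = 35792 m

35792 m


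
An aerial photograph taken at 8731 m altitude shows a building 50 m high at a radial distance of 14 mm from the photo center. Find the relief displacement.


d = h * r / H = 50 * 14 / 8731 = 0.08 mm

0.08 mm


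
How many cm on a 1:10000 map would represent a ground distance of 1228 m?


map_cm = 1228 * 100 / 10000 = 12.28 cm

12.28 cm


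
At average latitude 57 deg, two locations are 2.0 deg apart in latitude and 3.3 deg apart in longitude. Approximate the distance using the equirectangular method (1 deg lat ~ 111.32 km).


dlat_km = 2.0 * 111.32 = 222.64
dlon_km = 3.3 * 111.32 * cos(57) ≈ 200.076
dist = sqrt(222.64^2 + 200.076^2) ≈ 299.3 km

299.3 km


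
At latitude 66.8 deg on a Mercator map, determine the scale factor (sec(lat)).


SF = 1 / cos(66.8) = 1 / 0.393942 = 2.538

2.538


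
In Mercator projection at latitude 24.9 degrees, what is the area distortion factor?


area_distortion = 1/cos^2(24.9) = 1.215

1.215


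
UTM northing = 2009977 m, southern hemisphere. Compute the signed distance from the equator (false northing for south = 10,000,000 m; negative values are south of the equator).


For southern: actual = 2009977 - 10000000 = -7990023 m

-7990023 m


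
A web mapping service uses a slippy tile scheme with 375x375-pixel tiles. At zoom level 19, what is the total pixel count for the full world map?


tiles per axis = 2^19 = 524288
total tiles = 524288^2 = 274877906944
pixels per axis = 524288 * 375 = 196608000
total pixels = 196608000^2 = 38654705664000000

38654705664000000 pixels


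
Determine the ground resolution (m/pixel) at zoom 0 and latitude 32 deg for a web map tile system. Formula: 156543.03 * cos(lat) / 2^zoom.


res = 156543.03 * cos(32) / 2^0 = 156543.03 * 0.8480481 / 1 = 132756.02 m/pixel

132756.02 m/pixel


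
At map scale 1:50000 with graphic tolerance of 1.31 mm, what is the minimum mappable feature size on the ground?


ground = 1.31 mm * 50000 / 1000 = 65.5 m

65.5 m


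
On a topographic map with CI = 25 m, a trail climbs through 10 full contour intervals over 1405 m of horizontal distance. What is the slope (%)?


elevation change = 10 * 25 = 250 m
slope = 250 / 1405 * 100 = 17.8%

17.8%


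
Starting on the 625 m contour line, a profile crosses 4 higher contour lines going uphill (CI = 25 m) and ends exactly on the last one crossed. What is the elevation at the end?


elevation = 625 + 4 * 25 = 725 m

725 m


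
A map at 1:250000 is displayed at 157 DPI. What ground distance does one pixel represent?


pixel_cm = 2.54 / 157 ≈ 0.016178 cm
ground = pixel_cm * 250000 / 100 = 2.54 * 250000 / (157 * 100) = 635000 / 15700 ≈ 40.45 m

40.45 m


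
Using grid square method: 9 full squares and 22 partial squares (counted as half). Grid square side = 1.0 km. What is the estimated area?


effective squares = 9 + 22 * 0.5 = 20.0
area = 20.0 * 1.0 = 20.0 km^2

20.0 km^2


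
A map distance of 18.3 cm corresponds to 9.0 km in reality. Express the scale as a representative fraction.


ground = 9.0 km = 900000 cm; RF denominator = ground / map = 900000 / 18.3 ≈ 49180; RF = 1:49180

1:49180


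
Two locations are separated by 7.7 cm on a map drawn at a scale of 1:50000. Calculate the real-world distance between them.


ground = 7.7 cm * 50000 / 100 = 3850.0 m = 3.85 km

3.85 km


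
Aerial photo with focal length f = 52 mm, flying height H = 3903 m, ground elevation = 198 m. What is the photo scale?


scale = f / (H - h) = 52 mm / 3705 m = 52 / 3705000 = 1:71250

1:71250


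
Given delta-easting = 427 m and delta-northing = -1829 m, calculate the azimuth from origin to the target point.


az = atan2(427, -1829) = 166.9 deg
adjusted to 0-360: 166.9 degrees

166.9 degrees


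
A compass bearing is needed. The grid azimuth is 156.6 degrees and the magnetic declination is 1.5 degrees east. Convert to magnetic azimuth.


magnetic azimuth = grid azimuth - declination (east +ve)
mag_az = 156.6 - 1.5 = 155.1 degrees

155.1 degrees


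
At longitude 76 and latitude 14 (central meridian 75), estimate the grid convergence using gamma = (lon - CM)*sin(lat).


gamma = (76 - 75) * sin(14) = 1 * 0.241922 = 0.242 degrees

0.242 degrees


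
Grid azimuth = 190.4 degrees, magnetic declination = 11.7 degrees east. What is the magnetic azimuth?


magnetic azimuth = grid azimuth - declination (east +ve)
mag_az = 190.4 - 11.7 = 178.7 degrees

178.7 degrees


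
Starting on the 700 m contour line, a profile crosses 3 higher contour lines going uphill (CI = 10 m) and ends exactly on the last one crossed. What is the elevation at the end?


elevation = 700 + 3 * 10 = 730 m

730 m


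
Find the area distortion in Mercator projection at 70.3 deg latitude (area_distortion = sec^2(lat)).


area_distortion = 1/cos^2(70.3) = 8.8

8.8


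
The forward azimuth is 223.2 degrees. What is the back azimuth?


back azimuth = (223.2 + 180) mod 360 = 43.2 degrees

43.2 degrees


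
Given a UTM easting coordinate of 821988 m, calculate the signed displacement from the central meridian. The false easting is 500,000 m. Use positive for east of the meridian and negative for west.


displacement = 821988 - 500000 = 321988 m

321988 m


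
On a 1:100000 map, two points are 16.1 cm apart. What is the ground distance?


ground = 16.1 cm * 100000 / 100 = 16100.0 m = 16.1 km

16.1 km


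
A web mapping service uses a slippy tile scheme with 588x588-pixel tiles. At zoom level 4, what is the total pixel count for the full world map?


tiles per axis = 2^4 = 16
total tiles = 16^2 = 256
pixels per axis = 16 * 588 = 9408
total pixels = 9408^2 = 88510464

88510464 pixels


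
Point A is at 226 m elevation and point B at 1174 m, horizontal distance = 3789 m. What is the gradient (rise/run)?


gradient = (1174 - 226) / 3789 = 948 / 3789 = 0.2502

0.2502


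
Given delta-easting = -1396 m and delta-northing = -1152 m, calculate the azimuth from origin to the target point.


az = atan2(-1396, -1152) = -129.5 deg
adjusted to 0-360: 230.5 degrees

230.5 degrees


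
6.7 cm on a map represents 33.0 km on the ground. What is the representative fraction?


ground = 33.0 km = 3300000 cm; RF denominator = ground / map = 3300000 / 6.7 ≈ 492537; RF = 1:492537

1:492537


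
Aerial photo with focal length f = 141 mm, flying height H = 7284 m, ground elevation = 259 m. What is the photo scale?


scale = f / (H - h) = 141 mm / 7025 m = 141 / 7025000 = 1:49823

1:49823


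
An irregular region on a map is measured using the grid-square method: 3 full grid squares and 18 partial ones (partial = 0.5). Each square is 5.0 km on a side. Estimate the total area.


effective squares = 3 + 18 * 0.5 = 12.0
area = 12.0 * 25.0 = 300.0 km^2

300.0 km^2


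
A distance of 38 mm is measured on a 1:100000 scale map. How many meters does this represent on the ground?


ground = 38 mm * 100000 / 1000 = 3800.0 m

3800.0 m


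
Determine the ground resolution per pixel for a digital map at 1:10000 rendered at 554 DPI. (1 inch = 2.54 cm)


pixel_cm = 2.54 / 554 ≈ 0.004585 cm
ground = pixel_cm * 10000 / 100 = 2.54 * 10000 / (554 * 100) = 25400 / 55400 ≈ 0.46 m

0.46 m


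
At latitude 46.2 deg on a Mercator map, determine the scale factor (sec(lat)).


SF = 1 / cos(46.2) = 1 / 0.692143 = 1.445

1.445


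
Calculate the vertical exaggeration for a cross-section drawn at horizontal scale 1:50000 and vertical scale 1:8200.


VE = horizontal_scale / vertical_scale = 50000 / 8200 ≈ 6.1

6.1x


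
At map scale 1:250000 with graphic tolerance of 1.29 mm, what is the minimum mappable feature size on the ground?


ground = 1.29 mm * 250000 / 1000 = 322.5 m

322.5 m


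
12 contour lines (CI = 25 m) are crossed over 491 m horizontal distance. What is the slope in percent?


elevation change = 12 * 25 = 300 m
slope = 300 / 491 * 100 = 61.1%

61.1%


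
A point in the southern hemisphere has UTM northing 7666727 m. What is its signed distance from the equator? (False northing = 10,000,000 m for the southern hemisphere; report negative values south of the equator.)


For southern: actual = 7666727 - 10000000 = -2333273 m

-2333273 m


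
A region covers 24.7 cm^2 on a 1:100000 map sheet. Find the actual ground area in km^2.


ground_area = 24.7 * (100000/100)^2 = 24700000.0 m^2 = 24.7 km^2

24.7 km^2


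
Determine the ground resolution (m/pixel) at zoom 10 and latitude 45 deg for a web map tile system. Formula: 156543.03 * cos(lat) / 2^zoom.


res = 156543.03 * cos(45) / 2^10 = 156543.03 * 0.70710678 / 1024 = 108.1 m/pixel

108.1 m/pixel


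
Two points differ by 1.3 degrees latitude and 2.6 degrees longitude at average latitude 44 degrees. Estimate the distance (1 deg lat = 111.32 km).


dlat_km = 1.3 * 111.32 = 144.716
dlon_km = 2.6 * 111.32 * cos(44) ≈ 208.2
dist = sqrt(144.716^2 + 208.2^2) ≈ 253.6 km

253.6 km


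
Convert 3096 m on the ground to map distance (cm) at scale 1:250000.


map_cm = 3096 * 100 / 250000 = 1.2384 cm ≈ 1.24 cm

1.24 cm


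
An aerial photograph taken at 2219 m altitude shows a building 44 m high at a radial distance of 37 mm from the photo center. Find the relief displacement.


d = h * r / H = 44 * 37 / 2219 = 0.73 mm

0.73 mm


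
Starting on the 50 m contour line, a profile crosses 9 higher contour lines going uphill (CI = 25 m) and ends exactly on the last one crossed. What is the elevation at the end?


elevation = 50 + 9 * 25 = 275 m

275 m


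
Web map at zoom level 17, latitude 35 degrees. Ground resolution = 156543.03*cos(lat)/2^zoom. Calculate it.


res = 156543.03 * cos(35) / 2^17 = 156543.03 * 0.81915204 / 131072 = 0.98 m/pixel

0.98 m/pixel


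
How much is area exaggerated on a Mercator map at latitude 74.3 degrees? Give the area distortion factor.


area_distortion = 1/cos^2(74.3) = 13.657

13.657


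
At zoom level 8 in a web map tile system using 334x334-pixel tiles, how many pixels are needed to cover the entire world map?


tiles per axis = 2^8 = 256
total tiles = 256^2 = 65536
pixels per axis = 256 * 334 = 85504
total pixels = 85504^2 = 7310934016

7310934016 pixels


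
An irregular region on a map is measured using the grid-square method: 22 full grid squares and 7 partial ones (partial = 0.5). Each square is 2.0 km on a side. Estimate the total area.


effective squares = 22 + 7 * 0.5 = 25.5
area = 25.5 * 4.0 = 102.0 km^2

102.0 km^2


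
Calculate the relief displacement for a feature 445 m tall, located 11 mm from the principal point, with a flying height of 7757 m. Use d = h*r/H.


d = h * r / H = 445 * 11 / 7757 = 0.63 mm

0.63 mm


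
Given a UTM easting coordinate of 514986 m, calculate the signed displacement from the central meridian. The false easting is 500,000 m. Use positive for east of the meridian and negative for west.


displacement = 514986 - 500000 = 14986 m

14986 m


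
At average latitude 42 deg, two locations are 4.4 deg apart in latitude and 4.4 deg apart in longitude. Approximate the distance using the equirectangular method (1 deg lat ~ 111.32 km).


dlat_km = 4.4 * 111.32 = 489.808
dlon_km = 4.4 * 111.32 * cos(42) ≈ 363.998
dist = sqrt(489.808^2 + 363.998^2) ≈ 610.3 km

610.3 km


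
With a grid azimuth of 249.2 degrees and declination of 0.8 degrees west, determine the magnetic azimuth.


magnetic azimuth = grid azimuth - declination (east +ve)
mag_az = 249.2 - -0.8 = 250.0 degrees

250.0 degrees


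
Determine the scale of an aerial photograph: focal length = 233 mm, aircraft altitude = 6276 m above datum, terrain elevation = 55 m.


scale = f / (H - h) = 233 mm / 6221 m = 233 / 6221000 = 1:26700

1:26700


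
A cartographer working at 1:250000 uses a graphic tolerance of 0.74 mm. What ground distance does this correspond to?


ground = 0.74 mm * 250000 / 1000 = 185.0 m

185.0 m


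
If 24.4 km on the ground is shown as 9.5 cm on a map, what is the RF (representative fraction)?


ground = 24.4 km = 2440000 cm; RF denominator = ground / map = 2440000 / 9.5 ≈ 256842; RF = 1:256842

1:256842


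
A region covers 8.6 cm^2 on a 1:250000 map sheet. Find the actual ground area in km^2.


ground_area = 8.6 * (250000/100)^2 = 53750000.0 m^2 = 53.75 km^2

53.75 km^2


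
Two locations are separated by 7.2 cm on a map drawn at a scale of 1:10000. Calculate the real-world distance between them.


ground = 7.2 cm * 10000 / 100 = 720.0 m

720.0 m


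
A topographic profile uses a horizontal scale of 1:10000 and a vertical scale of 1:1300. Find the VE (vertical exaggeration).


VE = horizontal_scale / vertical_scale = 10000 / 1300 ≈ 7.7

7.7x


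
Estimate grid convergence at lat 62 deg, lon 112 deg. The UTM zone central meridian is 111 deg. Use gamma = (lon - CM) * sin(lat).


gamma = (112 - 111) * sin(62) = 1 * 0.882948 = 0.883 degrees

0.883 degrees


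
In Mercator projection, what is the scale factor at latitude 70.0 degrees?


SF = 1 / cos(70.0) = 1 / 0.34202 = 2.924

2.924


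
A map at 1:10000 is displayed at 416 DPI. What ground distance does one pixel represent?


pixel_cm = 2.54 / 416 ≈ 0.006106 cm
ground = pixel_cm * 10000 / 100 = 2.54 * 10000 / (416 * 100) = 25400 / 41600 ≈ 0.61 m

0.61 m


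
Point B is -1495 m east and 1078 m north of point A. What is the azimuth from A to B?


az = atan2(-1495, 1078) = -54.2 deg
adjusted to 0-360: 305.8 degrees

305.8 degrees


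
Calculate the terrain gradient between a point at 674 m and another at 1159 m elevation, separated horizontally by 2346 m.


gradient = (1159 - 674) / 2346 = 485 / 2346 = 0.2067

0.2067


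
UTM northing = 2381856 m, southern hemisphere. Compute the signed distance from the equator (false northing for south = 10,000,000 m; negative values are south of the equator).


For southern: actual = 2381856 - 10000000 = -7618144 m

-7618144 m


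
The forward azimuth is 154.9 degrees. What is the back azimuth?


back azimuth = (154.9 + 180) mod 360 = 334.9 degrees

334.9 degrees


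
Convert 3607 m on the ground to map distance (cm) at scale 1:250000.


map_cm = 3607 * 100 / 250000 = 1.4428 cm ≈ 1.44 cm

1.44 cm


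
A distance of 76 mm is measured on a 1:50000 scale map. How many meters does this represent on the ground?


ground = 76 mm * 50000 / 1000 = 3800.0 m

3800.0 m


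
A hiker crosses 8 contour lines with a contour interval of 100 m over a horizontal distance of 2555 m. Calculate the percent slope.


elevation change = 8 * 100 = 800 m
slope = 800 / 2555 * 100 = 31.3%

31.3%


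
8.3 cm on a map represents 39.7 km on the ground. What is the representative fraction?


ground = 39.7 km = 3970000 cm; RF denominator = ground / map = 3970000 / 8.3 ≈ 478313; RF = 1:478313

1:478313


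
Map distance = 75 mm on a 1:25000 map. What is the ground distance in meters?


ground = 75 mm * 25000 / 1000 = 1875.0 m

1875.0 m


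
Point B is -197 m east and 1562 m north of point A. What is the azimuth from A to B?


az = atan2(-197, 1562) = -7.2 deg
adjusted to 0-360: 352.8 degrees

352.8 degrees


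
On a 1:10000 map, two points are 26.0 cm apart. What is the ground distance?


ground = 26.0 cm * 10000 / 100 = 2600.0 m = 2.6 km

2.6 km


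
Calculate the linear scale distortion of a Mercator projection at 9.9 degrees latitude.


SF = 1 / cos(9.9) = 1 / 0.985109 = 1.015

1.015


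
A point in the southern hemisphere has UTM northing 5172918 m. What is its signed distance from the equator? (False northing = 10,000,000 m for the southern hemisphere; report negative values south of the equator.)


For southern: actual = 5172918 - 10000000 = -4827082 m

-4827082 m


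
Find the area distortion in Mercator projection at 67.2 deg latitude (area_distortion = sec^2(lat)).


area_distortion = 1/cos^2(67.2) = 6.659

6.659


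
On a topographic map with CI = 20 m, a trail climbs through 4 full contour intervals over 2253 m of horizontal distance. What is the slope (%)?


elevation change = 4 * 20 = 80 m
slope = 80 / 2253 * 100 = 3.6%

3.6%


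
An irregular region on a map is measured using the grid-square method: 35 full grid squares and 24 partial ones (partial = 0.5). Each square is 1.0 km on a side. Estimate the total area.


effective squares = 35 + 24 * 0.5 = 47.0
area = 47.0 * 1.0 = 47.0 km^2

47.0 km^2


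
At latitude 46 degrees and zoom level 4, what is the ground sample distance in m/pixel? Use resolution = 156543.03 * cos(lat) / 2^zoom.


res = 156543.03 * cos(46) / 2^4 = 156543.03 * 0.69465837 / 16 = 6796.5 m/pixel

6796.5 m/pixel


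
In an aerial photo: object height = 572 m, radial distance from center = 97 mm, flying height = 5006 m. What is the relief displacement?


d = h * r / H = 572 * 97 / 5006 = 11.08 mm

11.08 mm


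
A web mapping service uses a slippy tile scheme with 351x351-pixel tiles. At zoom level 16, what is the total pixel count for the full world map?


tiles per axis = 2^16 = 65536
total tiles = 65536^2 = 4294967296
pixels per axis = 65536 * 351 = 23003136
total pixels = 23003136^2 = 529144265834496

529144265834496 pixels


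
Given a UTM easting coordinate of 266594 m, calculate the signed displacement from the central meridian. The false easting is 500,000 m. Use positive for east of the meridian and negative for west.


displacement = 266594 - 500000 = -233406 m

-233406 m


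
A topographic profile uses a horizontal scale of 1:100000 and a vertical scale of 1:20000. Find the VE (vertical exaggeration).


VE = horizontal_scale / vertical_scale = 100000 / 20000 = 5.0

5.0x


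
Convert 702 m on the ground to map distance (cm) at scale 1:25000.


map_cm = 702 * 100 / 25000 = 2.808 cm ≈ 2.81 cm

2.81 cm


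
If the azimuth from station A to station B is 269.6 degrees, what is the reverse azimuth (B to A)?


back azimuth = (269.6 + 180) mod 360 = 89.6 degrees

89.6 degrees


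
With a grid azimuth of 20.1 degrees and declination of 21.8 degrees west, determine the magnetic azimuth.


magnetic azimuth = grid azimuth - declination (east +ve)
mag_az = 20.1 - -21.8 = 41.9 degrees

41.9 degrees


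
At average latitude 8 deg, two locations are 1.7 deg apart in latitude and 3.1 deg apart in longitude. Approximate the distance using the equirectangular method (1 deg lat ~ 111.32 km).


dlat_km = 1.7 * 111.32 = 189.244
dlon_km = 3.1 * 111.32 * cos(8) ≈ 341.734
dist = sqrt(189.244^2 + 341.734^2) ≈ 390.6 km

390.6 km


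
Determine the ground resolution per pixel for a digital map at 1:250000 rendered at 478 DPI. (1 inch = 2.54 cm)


pixel_cm = 2.54 / 478 ≈ 0.005314 cm
ground = pixel_cm * 250000 / 100 = 2.54 * 250000 / (478 * 100) = 635000 / 47800 ≈ 13.28 m

13.28 m


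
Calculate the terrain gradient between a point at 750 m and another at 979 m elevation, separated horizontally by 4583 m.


gradient = (979 - 750) / 4583 = 229 / 4583 = 0.05

0.05


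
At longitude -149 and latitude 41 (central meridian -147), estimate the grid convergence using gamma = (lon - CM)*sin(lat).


gamma = (-149 - -147) * sin(41) = -2 * 0.656059 = -1.312 degrees

-1.312 degrees
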